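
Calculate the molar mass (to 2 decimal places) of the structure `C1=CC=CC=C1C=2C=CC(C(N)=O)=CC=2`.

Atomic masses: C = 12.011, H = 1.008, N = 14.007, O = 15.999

197.24

Molecular formula: C13H11NO.
M = 13×12.011 + 11×1.008 + 1×14.007 + 1×15.999 = 197.24 g/mol.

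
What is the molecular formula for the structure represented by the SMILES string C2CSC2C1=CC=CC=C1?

Heavy atoms from the SMILES: 9 C, 1 S.
Implicit hydrogens by atom environment:
  5 × C (aromatic): 1 H each → 5
  2 × C: 2 H each → 4
  1 × C: 1 H
  1 × C (aromatic): no H
  1 × S: no H
  Total hydrogens = 10.
Molecular formula: C9H10S

C9H10S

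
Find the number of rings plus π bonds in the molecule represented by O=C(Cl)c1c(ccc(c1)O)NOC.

5

Molecular formula from the SMILES: C8H8ClNO3.
DoU = (2C + 2 + N − H − X)/2 = (2·8 + 2 + 1 − 8 − 1)/2 = 10/2 = 5.
(Structurally: 1 ring(s) + 4 π bond(s) = 5.)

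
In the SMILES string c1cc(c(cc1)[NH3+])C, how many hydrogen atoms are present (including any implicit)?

Hydrogens are implicit in SMILES; fill each atom to its normal valence:
  4 × C (aromatic): 1 H each → 4
  2 × C (aromatic): no H
  1 × C: 3 H
  1 × N (charge +1): 3 H
  Total hydrogens = 10.

10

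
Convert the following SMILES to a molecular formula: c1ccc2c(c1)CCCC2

Heavy atoms from the SMILES: 10 C.
Implicit hydrogens by atom environment:
  4 × C: 2 H each → 8
  4 × C (aromatic): 1 H each → 4
  2 × C (aromatic): no H
  Total hydrogens = 12.
Molecular formula: C10H12

C10H12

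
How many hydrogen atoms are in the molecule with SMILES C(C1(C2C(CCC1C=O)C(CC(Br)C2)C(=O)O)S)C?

Hydrogens are implicit in SMILES; fill each atom to its normal valence:
  6 × C: 1 H each → 6
  5 × C: 2 H each → 10
  2 × C: no H
  2 × O: no H
  1 × Br: no H
  1 × C: 3 H
  1 × O: 1 H
  1 × S: 1 H
  Total hydrogens = 21.

21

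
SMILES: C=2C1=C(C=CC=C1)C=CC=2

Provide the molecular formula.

Heavy atoms from the SMILES: 10 C.
Implicit hydrogens by atom environment:
  8 × C (aromatic): 1 H each → 8
  2 × C (aromatic): no H
  Total hydrogens = 8.
Molecular formula: C10H8

C10H8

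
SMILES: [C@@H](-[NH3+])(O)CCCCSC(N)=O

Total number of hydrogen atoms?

15

Hydrogens are implicit in SMILES; fill each atom to its normal valence:
  4 × C: 2 H each → 8
  1 × C: 1 H
  1 × C: no H
  1 × N (charge +1): 3 H
  1 × N: 2 H
  1 × O: 1 H
  1 × O: no H
  1 × S: no H
  Total hydrogens = 15.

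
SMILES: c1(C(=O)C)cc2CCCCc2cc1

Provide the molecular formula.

C12H14O

Heavy atoms from the SMILES: 12 C, 1 O.
Implicit hydrogens by atom environment:
  4 × C: 2 H each → 8
  3 × C (aromatic): 1 H each → 3
  3 × C (aromatic): no H
  1 × C: 3 H
  1 × C: no H
  1 × O: no H
  Total hydrogens = 14.
Molecular formula: C12H14O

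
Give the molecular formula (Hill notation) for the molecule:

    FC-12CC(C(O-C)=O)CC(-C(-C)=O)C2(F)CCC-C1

Heavy atoms from the SMILES: 14 C, 2 F, 3 O.
Implicit hydrogens by atom environment:
  6 × C: 2 H each → 12
  4 × C: no H
  3 × O: no H
  2 × C: 3 H each → 6
  2 × C: 1 H each → 2
  2 × F: no H
  Total hydrogens = 20.
Molecular formula: C14H20F2O3

C14H20F2O3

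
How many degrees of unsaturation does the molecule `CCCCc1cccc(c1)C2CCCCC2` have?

5

Molecular formula from the SMILES: C16H24.
DoU = (2C + 2 + N − H − X)/2 = (2·16 + 2 + 0 − 24 − 0)/2 = 10/2 = 5.
(Structurally: 2 ring(s) + 3 π bond(s) = 5.)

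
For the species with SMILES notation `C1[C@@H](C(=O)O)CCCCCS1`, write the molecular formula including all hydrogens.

C8H14O2S

Heavy atoms from the SMILES: 8 C, 2 O, 1 S.
Implicit hydrogens by atom environment:
  6 × C: 2 H each → 12
  1 × C: 1 H
  1 × C: no H
  1 × O: 1 H
  1 × O: no H
  1 × S: no H
  Total hydrogens = 14.
Molecular formula: C8H14O2S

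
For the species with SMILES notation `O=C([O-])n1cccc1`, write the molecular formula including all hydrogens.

Heavy atoms from the SMILES: 5 C, 1 N, 2 O.
Implicit hydrogens by atom environment:
  4 × C (aromatic): 1 H each → 4
  1 × C: no H
  1 × N (aromatic): no H
  1 × O: no H
  1 × O (charge -1): no H
  Total hydrogens = 4.
Net charge -1.
Molecular formula: C5H4NO2-

C5H4NO2-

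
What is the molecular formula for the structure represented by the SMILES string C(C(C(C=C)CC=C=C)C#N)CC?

Heavy atoms from the SMILES: 12 C, 1 N.
Implicit hydrogens by atom environment:
  5 × C: 2 H each → 10
  4 × C: 1 H each → 4
  2 × C: no H
  1 × C: 3 H
  1 × N: no H
  Total hydrogens = 17.
Molecular formula: C12H17N

C12H17N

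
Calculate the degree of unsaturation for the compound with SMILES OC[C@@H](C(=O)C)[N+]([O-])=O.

Molecular formula from the SMILES: C4H7NO4.
DoU = (2C + 2 + N − H − X)/2 = (2·4 + 2 + 1 − 7 − 0)/2 = 4/2 = 2.
(Structurally: 0 ring(s) + 2 π bond(s) = 2.)

2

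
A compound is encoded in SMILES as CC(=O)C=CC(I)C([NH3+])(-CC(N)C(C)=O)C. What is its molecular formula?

C11H20IN2O2+

Heavy atoms from the SMILES: 11 C, 1 I, 2 N, 2 O.
Implicit hydrogens by atom environment:
  4 × C: 1 H each → 4
  3 × C: 3 H each → 9
  3 × C: no H
  2 × O: no H
  1 × C: 2 H
  1 × I: no H
  1 × N (charge +1): 3 H
  1 × N: 2 H
  Total hydrogens = 20.
Net charge +1.
Molecular formula: C11H20IN2O2+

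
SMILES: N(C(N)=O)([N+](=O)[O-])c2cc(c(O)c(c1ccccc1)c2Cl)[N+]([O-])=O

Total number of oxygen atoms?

6

The symbol for oxygen appears 6 times in the SMILES.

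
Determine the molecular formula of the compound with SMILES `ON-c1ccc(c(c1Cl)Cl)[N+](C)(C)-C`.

Heavy atoms from the SMILES: 9 C, 2 Cl, 2 N, 1 O.
Implicit hydrogens by atom environment:
  4 × C (aromatic): no H
  3 × C: 3 H each → 9
  2 × C (aromatic): 1 H each → 2
  2 × Cl: no H
  1 × N: 1 H
  1 × N (charge +1): no H
  1 × O: 1 H
  Total hydrogens = 13.
Net charge +1.
Molecular formula: C9H13Cl2N2O+

C9H13Cl2N2O+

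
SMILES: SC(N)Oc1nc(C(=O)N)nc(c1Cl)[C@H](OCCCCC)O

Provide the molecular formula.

Heavy atoms from the SMILES: 12 C, 1 Cl, 4 N, 4 O, 1 S.
Implicit hydrogens by atom environment:
  4 × C: 2 H each → 8
  4 × C (aromatic): no H
  3 × O: no H
  2 × C: 1 H each → 2
  2 × N: 2 H each → 4
  2 × N (aromatic): no H
  1 × C: 3 H
  1 × C: no H
  1 × Cl: no H
  1 × O: 1 H
  1 × S: 1 H
  Total hydrogens = 19.
Molecular formula: C12H19ClN4O4S

C12H19ClN4O4S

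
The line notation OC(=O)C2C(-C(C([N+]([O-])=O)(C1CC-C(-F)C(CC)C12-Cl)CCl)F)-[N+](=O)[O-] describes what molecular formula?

Heavy atoms from the SMILES: 14 C, 2 Cl, 2 F, 2 N, 6 O.
Implicit hydrogens by atom environment:
  6 × C: 1 H each → 6
  4 × C: 2 H each → 8
  3 × C: no H
  3 × O: no H
  2 × Cl: no H
  2 × F: no H
  2 × N (charge +1): no H
  2 × O (charge -1): no H
  1 × C: 3 H
  1 × O: 1 H
  Total hydrogens = 18.
Molecular formula: C14H18Cl2F2N2O6

C14H18Cl2F2N2O6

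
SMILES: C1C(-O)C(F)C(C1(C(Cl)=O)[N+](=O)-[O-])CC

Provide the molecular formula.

C8H11ClFNO4

Heavy atoms from the SMILES: 8 C, 1 Cl, 1 F, 1 N, 4 O.
Implicit hydrogens by atom environment:
  3 × C: 1 H each → 3
  2 × C: 2 H each → 4
  2 × C: no H
  2 × O: no H
  1 × C: 3 H
  1 × Cl: no H
  1 × F: no H
  1 × N (charge +1): no H
  1 × O: 1 H
  1 × O (charge -1): no H
  Total hydrogens = 11.
Molecular formula: C8H11ClFNO4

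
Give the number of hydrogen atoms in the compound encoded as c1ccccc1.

Hydrogens are implicit in SMILES; fill each atom to its normal valence:
  6 × C (aromatic): 1 H each → 6
  Total hydrogens = 6.

6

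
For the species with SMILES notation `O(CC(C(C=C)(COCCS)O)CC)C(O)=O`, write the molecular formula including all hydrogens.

C11H20O5S

Heavy atoms from the SMILES: 11 C, 5 O, 1 S.
Implicit hydrogens by atom environment:
  6 × C: 2 H each → 12
  3 × O: no H
  2 × C: 1 H each → 2
  2 × C: no H
  2 × O: 1 H each → 2
  1 × C: 3 H
  1 × S: 1 H
  Total hydrogens = 20.
Molecular formula: C11H20O5S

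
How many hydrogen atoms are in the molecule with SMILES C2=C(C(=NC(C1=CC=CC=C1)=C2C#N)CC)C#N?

11

Hydrogens are implicit in SMILES; fill each atom to its normal valence:
  6 × C (aromatic): 1 H each → 6
  5 × C (aromatic): no H
  2 × C: no H
  2 × N: no H
  1 × C: 3 H
  1 × C: 2 H
  1 × N (aromatic): no H
  Total hydrogens = 11.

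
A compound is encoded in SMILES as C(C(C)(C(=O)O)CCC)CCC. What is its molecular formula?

Heavy atoms from the SMILES: 10 C, 2 O.
Implicit hydrogens by atom environment:
  5 × C: 2 H each → 10
  3 × C: 3 H each → 9
  2 × C: no H
  1 × O: 1 H
  1 × O: no H
  Total hydrogens = 20.
Molecular formula: C10H20O2

C10H20O2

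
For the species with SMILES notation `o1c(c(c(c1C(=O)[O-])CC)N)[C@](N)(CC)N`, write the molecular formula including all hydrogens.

C10H16N3O3-

Heavy atoms from the SMILES: 10 C, 3 N, 3 O.
Implicit hydrogens by atom environment:
  4 × C (aromatic): no H
  3 × N: 2 H each → 6
  2 × C: 3 H each → 6
  2 × C: 2 H each → 4
  2 × C: no H
  1 × O (aromatic): no H
  1 × O: no H
  1 × O (charge -1): no H
  Total hydrogens = 16.
Net charge -1.
Molecular formula: C10H16N3O3-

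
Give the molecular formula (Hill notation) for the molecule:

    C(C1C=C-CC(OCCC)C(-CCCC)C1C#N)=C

Heavy atoms from the SMILES: 17 C, 1 N, 1 O.
Implicit hydrogens by atom environment:
  7 × C: 2 H each → 14
  7 × C: 1 H each → 7
  2 × C: 3 H each → 6
  1 × C: no H
  1 × N: no H
  1 × O: no H
  Total hydrogens = 27.
Molecular formula: C17H27NO

C17H27NO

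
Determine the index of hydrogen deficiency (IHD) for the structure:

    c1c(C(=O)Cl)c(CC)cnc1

5

Molecular formula from the SMILES: C8H8ClNO.
DoU = (2C + 2 + N − H − X)/2 = (2·8 + 2 + 1 − 8 − 1)/2 = 10/2 = 5.
(Structurally: 1 ring(s) + 4 π bond(s) = 5.)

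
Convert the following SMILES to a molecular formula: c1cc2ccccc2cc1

C10H8

Heavy atoms from the SMILES: 10 C.
Implicit hydrogens by atom environment:
  8 × C (aromatic): 1 H each → 8
  2 × C (aromatic): no H
  Total hydrogens = 8.
Molecular formula: C10H8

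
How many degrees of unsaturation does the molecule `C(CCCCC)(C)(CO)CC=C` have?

Molecular formula from the SMILES: C11H22O.
DoU = (2C + 2 + N − H − X)/2 = (2·11 + 2 + 0 − 22 − 0)/2 = 2/2 = 1.
(Structurally: 0 ring(s) + 1 π bond(s) = 1.)

1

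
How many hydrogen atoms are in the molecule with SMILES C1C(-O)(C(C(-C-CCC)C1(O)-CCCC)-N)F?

26

Hydrogens are implicit in SMILES; fill each atom to its normal valence:
  7 × C: 2 H each → 14
  2 × C: 3 H each → 6
  2 × C: 1 H each → 2
  2 × C: no H
  2 × O: 1 H each → 2
  1 × F: no H
  1 × N: 2 H
  Total hydrogens = 26.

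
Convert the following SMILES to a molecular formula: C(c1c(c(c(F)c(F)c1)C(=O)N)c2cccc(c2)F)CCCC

Heavy atoms from the SMILES: 18 C, 3 F, 1 N, 1 O.
Implicit hydrogens by atom environment:
  7 × C (aromatic): no H
  5 × C (aromatic): 1 H each → 5
  4 × C: 2 H each → 8
  3 × F: no H
  1 × C: 3 H
  1 × C: no H
  1 × N: 2 H
  1 × O: no H
  Total hydrogens = 18.
Molecular formula: C18H18F3NO

C18H18F3NO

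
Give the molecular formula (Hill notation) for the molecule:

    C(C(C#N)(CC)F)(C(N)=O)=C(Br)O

Heavy atoms from the SMILES: 1 Br, 7 C, 1 F, 2 N, 2 O.
Implicit hydrogens by atom environment:
  5 × C: no H
  1 × Br: no H
  1 × C: 3 H
  1 × C: 2 H
  1 × F: no H
  1 × N: 2 H
  1 × N: no H
  1 × O: 1 H
  1 × O: no H
  Total hydrogens = 8.
Molecular formula: C7H8BrFN2O2

C7H8BrFN2O2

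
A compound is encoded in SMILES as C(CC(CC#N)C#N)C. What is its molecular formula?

C7H10N2

Heavy atoms from the SMILES: 7 C, 2 N.
Implicit hydrogens by atom environment:
  3 × C: 2 H each → 6
  2 × C: no H
  2 × N: no H
  1 × C: 3 H
  1 × C: 1 H
  Total hydrogens = 10.
Molecular formula: C7H10N2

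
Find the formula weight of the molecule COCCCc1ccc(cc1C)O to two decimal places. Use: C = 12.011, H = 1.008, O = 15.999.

Molecular formula: C11H16O2.
M = 11×12.011 + 16×1.008 + 2×15.999 = 180.25 g/mol.

180.25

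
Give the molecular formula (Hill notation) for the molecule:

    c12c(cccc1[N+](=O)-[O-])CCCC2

Heavy atoms from the SMILES: 10 C, 1 N, 2 O.
Implicit hydrogens by atom environment:
  4 × C: 2 H each → 8
  3 × C (aromatic): 1 H each → 3
  3 × C (aromatic): no H
  1 × N (charge +1): no H
  1 × O: no H
  1 × O (charge -1): no H
  Total hydrogens = 11.
Molecular formula: C10H11NO2

C10H11NO2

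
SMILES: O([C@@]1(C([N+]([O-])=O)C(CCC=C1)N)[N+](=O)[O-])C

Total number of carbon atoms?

8

The symbol for carbon appears 8 times in the SMILES.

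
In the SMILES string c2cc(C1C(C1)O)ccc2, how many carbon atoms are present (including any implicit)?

The symbol for carbon appears 9 times in the SMILES. Lowercase c denotes aromatic carbon and counts toward C.

9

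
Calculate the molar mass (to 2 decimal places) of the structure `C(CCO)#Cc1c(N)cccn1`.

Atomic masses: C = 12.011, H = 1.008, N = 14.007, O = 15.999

162.19

Molecular formula: C9H10N2O.
M = 9×12.011 + 10×1.008 + 2×14.007 + 1×15.999 = 162.19 g/mol.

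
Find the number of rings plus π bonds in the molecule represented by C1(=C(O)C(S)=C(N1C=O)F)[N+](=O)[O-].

5

Molecular formula from the SMILES: C5H3FN2O4S.
DoU = (2C + 2 + N − H − X)/2 = (2·5 + 2 + 2 − 3 − 1)/2 = 10/2 = 5.
(Structurally: 1 ring(s) + 4 π bond(s) = 5.)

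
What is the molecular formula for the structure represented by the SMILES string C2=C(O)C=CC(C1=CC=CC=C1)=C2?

Heavy atoms from the SMILES: 12 C, 1 O.
Implicit hydrogens by atom environment:
  9 × C (aromatic): 1 H each → 9
  3 × C (aromatic): no H
  1 × O: 1 H
  Total hydrogens = 10.
Molecular formula: C12H10O

C12H10O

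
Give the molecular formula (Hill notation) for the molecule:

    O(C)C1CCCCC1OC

Heavy atoms from the SMILES: 8 C, 2 O.
Implicit hydrogens by atom environment:
  4 × C: 2 H each → 8
  2 × C: 3 H each → 6
  2 × C: 1 H each → 2
  2 × O: no H
  Total hydrogens = 16.
Molecular formula: C8H16O2

C8H16O2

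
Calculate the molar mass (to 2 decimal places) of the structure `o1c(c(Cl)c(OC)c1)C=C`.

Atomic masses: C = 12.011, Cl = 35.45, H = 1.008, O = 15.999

158.58

Molecular formula: C7H7ClO2.
M = 7×12.011 + 1×35.45 + 7×1.008 + 2×15.999 = 158.58 g/mol.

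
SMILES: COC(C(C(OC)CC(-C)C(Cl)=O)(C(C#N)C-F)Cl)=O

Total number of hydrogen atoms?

16

Hydrogens are implicit in SMILES; fill each atom to its normal valence:
  4 × C: no H
  4 × O: no H
  3 × C: 3 H each → 9
  3 × C: 1 H each → 3
  2 × C: 2 H each → 4
  2 × Cl: no H
  1 × F: no H
  1 × N: no H
  Total hydrogens = 16.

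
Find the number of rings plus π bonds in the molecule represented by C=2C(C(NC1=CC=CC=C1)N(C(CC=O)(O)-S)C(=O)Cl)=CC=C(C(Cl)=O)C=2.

Molecular formula from the SMILES: C18H16Cl2N2O4S.
DoU = (2C + 2 + N − H − X)/2 = (2·18 + 2 + 2 − 16 − 2)/2 = 22/2 = 11.
(Structurally: 2 ring(s) + 9 π bond(s) = 11.)

11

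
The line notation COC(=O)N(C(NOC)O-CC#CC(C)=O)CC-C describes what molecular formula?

Heavy atoms from the SMILES: 12 C, 2 N, 5 O.
Implicit hydrogens by atom environment:
  5 × O: no H
  4 × C: 3 H each → 12
  4 × C: no H
  3 × C: 2 H each → 6
  1 × C: 1 H
  1 × N: 1 H
  1 × N: no H
  Total hydrogens = 20.
Molecular formula: C12H20N2O5

C12H20N2O5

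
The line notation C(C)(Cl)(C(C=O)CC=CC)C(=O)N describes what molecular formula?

C9H14ClNO2

Heavy atoms from the SMILES: 9 C, 1 Cl, 1 N, 2 O.
Implicit hydrogens by atom environment:
  4 × C: 1 H each → 4
  2 × C: 3 H each → 6
  2 × C: no H
  2 × O: no H
  1 × C: 2 H
  1 × Cl: no H
  1 × N: 2 H
  Total hydrogens = 14.
Molecular formula: C9H14ClNO2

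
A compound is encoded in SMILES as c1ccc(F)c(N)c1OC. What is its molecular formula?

Heavy atoms from the SMILES: 7 C, 1 F, 1 N, 1 O.
Implicit hydrogens by atom environment:
  3 × C (aromatic): 1 H each → 3
  3 × C (aromatic): no H
  1 × C: 3 H
  1 × F: no H
  1 × N: 2 H
  1 × O: no H
  Total hydrogens = 8.
Molecular formula: C7H8FNO

C7H8FNO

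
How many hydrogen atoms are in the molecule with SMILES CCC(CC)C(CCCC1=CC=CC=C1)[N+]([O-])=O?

Hydrogens are implicit in SMILES; fill each atom to its normal valence:
  5 × C: 2 H each → 10
  5 × C (aromatic): 1 H each → 5
  2 × C: 3 H each → 6
  2 × C: 1 H each → 2
  1 × C (aromatic): no H
  1 × N (charge +1): no H
  1 × O: no H
  1 × O (charge -1): no H
  Total hydrogens = 23.

23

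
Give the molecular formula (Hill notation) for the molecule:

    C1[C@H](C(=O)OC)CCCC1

Heavy atoms from the SMILES: 8 C, 2 O.
Implicit hydrogens by atom environment:
  5 × C: 2 H each → 10
  2 × O: no H
  1 × C: 3 H
  1 × C: 1 H
  1 × C: no H
  Total hydrogens = 14.
Molecular formula: C8H14O2

C8H14O2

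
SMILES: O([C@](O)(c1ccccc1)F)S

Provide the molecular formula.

Heavy atoms from the SMILES: 7 C, 1 F, 2 O, 1 S.
Implicit hydrogens by atom environment:
  5 × C (aromatic): 1 H each → 5
  1 × C: no H
  1 × C (aromatic): no H
  1 × F: no H
  1 × O: 1 H
  1 × O: no H
  1 × S: 1 H
  Total hydrogens = 7.
Molecular formula: C7H7FO2S

C7H7FO2S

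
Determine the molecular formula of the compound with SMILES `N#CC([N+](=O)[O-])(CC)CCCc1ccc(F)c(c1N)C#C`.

C15H16FN3O2

Heavy atoms from the SMILES: 15 C, 1 F, 3 N, 2 O.
Implicit hydrogens by atom environment:
  4 × C: 2 H each → 8
  4 × C (aromatic): no H
  3 × C: no H
  2 × C (aromatic): 1 H each → 2
  1 × C: 3 H
  1 × C: 1 H
  1 × F: no H
  1 × N: 2 H
  1 × N (charge +1): no H
  1 × N: no H
  1 × O: no H
  1 × O (charge -1): no H
  Total hydrogens = 16.
Molecular formula: C15H16FN3O2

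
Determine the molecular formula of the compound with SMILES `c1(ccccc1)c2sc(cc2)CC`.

C12H12S

Heavy atoms from the SMILES: 12 C, 1 S.
Implicit hydrogens by atom environment:
  7 × C (aromatic): 1 H each → 7
  3 × C (aromatic): no H
  1 × C: 3 H
  1 × C: 2 H
  1 × S (aromatic): no H
  Total hydrogens = 12.
Molecular formula: C12H12S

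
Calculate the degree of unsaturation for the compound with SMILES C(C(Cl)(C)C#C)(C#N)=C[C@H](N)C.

Molecular formula from the SMILES: C9H11ClN2.
DoU = (2C + 2 + N − H − X)/2 = (2·9 + 2 + 2 − 11 − 1)/2 = 10/2 = 5.
(Structurally: 0 ring(s) + 5 π bond(s) = 5.)

5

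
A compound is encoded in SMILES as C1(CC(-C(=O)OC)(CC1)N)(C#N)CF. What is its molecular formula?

Heavy atoms from the SMILES: 9 C, 1 F, 2 N, 2 O.
Implicit hydrogens by atom environment:
  4 × C: 2 H each → 8
  4 × C: no H
  2 × O: no H
  1 × C: 3 H
  1 × F: no H
  1 × N: 2 H
  1 × N: no H
  Total hydrogens = 13.
Molecular formula: C9H13FN2O2

C9H13FN2O2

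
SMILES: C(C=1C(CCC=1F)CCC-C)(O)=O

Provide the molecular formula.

Heavy atoms from the SMILES: 10 C, 1 F, 2 O.
Implicit hydrogens by atom environment:
  5 × C: 2 H each → 10
  3 × C: no H
  1 × C: 3 H
  1 × C: 1 H
  1 × F: no H
  1 × O: 1 H
  1 × O: no H
  Total hydrogens = 15.
Molecular formula: C10H15FO2

C10H15FO2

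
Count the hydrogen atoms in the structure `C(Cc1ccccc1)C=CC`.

14

Hydrogens are implicit in SMILES; fill each atom to its normal valence:
  5 × C (aromatic): 1 H each → 5
  2 × C: 2 H each → 4
  2 × C: 1 H each → 2
  1 × C: 3 H
  1 × C (aromatic): no H
  Total hydrogens = 14.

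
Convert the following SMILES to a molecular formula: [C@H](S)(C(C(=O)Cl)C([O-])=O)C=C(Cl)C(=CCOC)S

C10H11Cl2O4S2-

Heavy atoms from the SMILES: 10 C, 2 Cl, 4 O, 2 S.
Implicit hydrogens by atom environment:
  4 × C: 1 H each → 4
  4 × C: no H
  3 × O: no H
  2 × Cl: no H
  2 × S: 1 H each → 2
  1 × C: 3 H
  1 × C: 2 H
  1 × O (charge -1): no H
  Total hydrogens = 11.
Net charge -1.
Molecular formula: C10H11Cl2O4S2-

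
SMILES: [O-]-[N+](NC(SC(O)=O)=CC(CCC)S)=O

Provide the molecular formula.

Heavy atoms from the SMILES: 7 C, 2 N, 4 O, 2 S.
Implicit hydrogens by atom environment:
  2 × C: 2 H each → 4
  2 × C: 1 H each → 2
  2 × C: no H
  2 × O: no H
  1 × C: 3 H
  1 × N: 1 H
  1 × N (charge +1): no H
  1 × O: 1 H
  1 × O (charge -1): no H
  1 × S: 1 H
  1 × S: no H
  Total hydrogens = 12.
Molecular formula: C7H12N2O4S2

C7H12N2O4S2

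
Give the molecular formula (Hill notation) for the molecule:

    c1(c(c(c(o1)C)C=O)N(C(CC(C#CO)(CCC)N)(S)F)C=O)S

Heavy atoms from the SMILES: 15 C, 1 F, 2 N, 4 O, 2 S.
Implicit hydrogens by atom environment:
  4 × C (aromatic): no H
  4 × C: no H
  3 × C: 2 H each → 6
  2 × C: 3 H each → 6
  2 × C: 1 H each → 2
  2 × O: no H
  2 × S: 1 H each → 2
  1 × F: no H
  1 × N: 2 H
  1 × N: no H
  1 × O: 1 H
  1 × O (aromatic): no H
  Total hydrogens = 19.
Molecular formula: C15H19FN2O4S2

C15H19FN2O4S2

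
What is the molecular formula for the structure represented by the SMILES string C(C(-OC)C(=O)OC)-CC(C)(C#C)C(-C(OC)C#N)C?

Heavy atoms from the SMILES: 15 C, 1 N, 4 O.
Implicit hydrogens by atom environment:
  5 × C: 3 H each → 15
  4 × C: 1 H each → 4
  4 × C: no H
  4 × O: no H
  2 × C: 2 H each → 4
  1 × N: no H
  Total hydrogens = 23.
Molecular formula: C15H23NO4

C15H23NO4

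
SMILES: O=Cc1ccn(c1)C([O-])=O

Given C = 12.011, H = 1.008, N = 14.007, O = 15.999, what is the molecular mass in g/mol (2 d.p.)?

Molecular formula: C6H4NO3-.
M = 6×12.011 + 4×1.008 + 1×14.007 + 3×15.999 = 138.10 g/mol.

138.10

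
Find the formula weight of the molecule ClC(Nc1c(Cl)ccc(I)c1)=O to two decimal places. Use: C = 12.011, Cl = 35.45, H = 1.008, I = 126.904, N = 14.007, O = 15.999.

Molecular formula: C7H4Cl2INO.
M = 7×12.011 + 2×35.45 + 4×1.008 + 1×126.904 + 1×14.007 + 1×15.999 = 315.92 g/mol.

315.92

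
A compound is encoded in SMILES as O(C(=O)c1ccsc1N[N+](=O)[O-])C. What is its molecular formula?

C6H6N2O4S

Heavy atoms from the SMILES: 6 C, 2 N, 4 O, 1 S.
Implicit hydrogens by atom environment:
  3 × O: no H
  2 × C (aromatic): 1 H each → 2
  2 × C (aromatic): no H
  1 × C: 3 H
  1 × C: no H
  1 × N: 1 H
  1 × N (charge +1): no H
  1 × O (charge -1): no H
  1 × S (aromatic): no H
  Total hydrogens = 6.
Molecular formula: C6H6N2O4S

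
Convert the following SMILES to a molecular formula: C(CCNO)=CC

C5H11NO

Heavy atoms from the SMILES: 5 C, 1 N, 1 O.
Implicit hydrogens by atom environment:
  2 × C: 2 H each → 4
  2 × C: 1 H each → 2
  1 × C: 3 H
  1 × N: 1 H
  1 × O: 1 H
  Total hydrogens = 11.
Molecular formula: C5H11NO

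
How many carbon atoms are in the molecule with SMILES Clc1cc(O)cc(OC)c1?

7

The symbol for carbon appears 7 times in the SMILES. Lowercase c denotes aromatic carbon and counts toward C.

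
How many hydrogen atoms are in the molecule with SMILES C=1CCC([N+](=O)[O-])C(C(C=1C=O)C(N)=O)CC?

Hydrogens are implicit in SMILES; fill each atom to its normal valence:
  5 × C: 1 H each → 5
  3 × C: 2 H each → 6
  3 × O: no H
  2 × C: no H
  1 × C: 3 H
  1 × N: 2 H
  1 × N (charge +1): no H
  1 × O (charge -1): no H
  Total hydrogens = 16.

16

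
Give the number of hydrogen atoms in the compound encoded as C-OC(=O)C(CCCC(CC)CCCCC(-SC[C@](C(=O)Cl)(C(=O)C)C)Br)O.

Hydrogens are implicit in SMILES; fill each atom to its normal valence:
  9 × C: 2 H each → 18
  4 × C: 3 H each → 12
  4 × C: no H
  4 × O: no H
  3 × C: 1 H each → 3
  1 × Br: no H
  1 × Cl: no H
  1 × O: 1 H
  1 × S: no H
  Total hydrogens = 34.

34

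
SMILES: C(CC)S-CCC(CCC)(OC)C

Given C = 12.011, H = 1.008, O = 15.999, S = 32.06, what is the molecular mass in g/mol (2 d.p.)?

204.37

Molecular formula: C11H24OS.
M = 11×12.011 + 24×1.008 + 1×15.999 + 1×32.06 = 204.37 g/mol.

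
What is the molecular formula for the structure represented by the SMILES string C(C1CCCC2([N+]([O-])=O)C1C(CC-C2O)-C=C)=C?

Heavy atoms from the SMILES: 14 C, 1 N, 3 O.
Implicit hydrogens by atom environment:
  7 × C: 2 H each → 14
  6 × C: 1 H each → 6
  1 × C: no H
  1 × N (charge +1): no H
  1 × O: 1 H
  1 × O: no H
  1 × O (charge -1): no H
  Total hydrogens = 21.
Molecular formula: C14H21NO3

C14H21NO3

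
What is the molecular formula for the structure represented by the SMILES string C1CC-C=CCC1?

Heavy atoms from the SMILES: 7 C.
Implicit hydrogens by atom environment:
  5 × C: 2 H each → 10
  2 × C: 1 H each → 2
  Total hydrogens = 12.
Molecular formula: C7H12

C7H12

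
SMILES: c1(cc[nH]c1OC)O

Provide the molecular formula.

C5H7NO2

Heavy atoms from the SMILES: 5 C, 1 N, 2 O.
Implicit hydrogens by atom environment:
  2 × C (aromatic): 1 H each → 2
  2 × C (aromatic): no H
  1 × C: 3 H
  1 × N (aromatic): 1 H
  1 × O: 1 H
  1 × O: no H
  Total hydrogens = 7.
Molecular formula: C5H7NO2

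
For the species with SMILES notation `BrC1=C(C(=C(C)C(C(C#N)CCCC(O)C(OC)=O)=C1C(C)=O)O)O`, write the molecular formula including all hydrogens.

Heavy atoms from the SMILES: 1 Br, 17 C, 1 N, 6 O.
Implicit hydrogens by atom environment:
  6 × C (aromatic): no H
  3 × C: 3 H each → 9
  3 × C: 2 H each → 6
  3 × C: no H
  3 × O: 1 H each → 3
  3 × O: no H
  2 × C: 1 H each → 2
  1 × Br: no H
  1 × N: no H
  Total hydrogens = 20.
Molecular formula: C17H20BrNO6

C17H20BrNO6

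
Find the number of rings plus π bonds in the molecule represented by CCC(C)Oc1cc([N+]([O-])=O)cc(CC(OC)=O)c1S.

Molecular formula from the SMILES: C13H17NO5S.
DoU = (2C + 2 + N − H − X)/2 = (2·13 + 2 + 1 − 17 − 0)/2 = 12/2 = 6.
(Structurally: 1 ring(s) + 5 π bond(s) = 6.)

6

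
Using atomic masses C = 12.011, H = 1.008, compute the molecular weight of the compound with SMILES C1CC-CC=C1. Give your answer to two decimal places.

Molecular formula: C6H10.
M = 6×12.011 + 10×1.008 = 82.15 g/mol.

82.15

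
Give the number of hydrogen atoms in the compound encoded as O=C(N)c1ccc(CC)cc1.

11

Hydrogens are implicit in SMILES; fill each atom to its normal valence:
  4 × C (aromatic): 1 H each → 4
  2 × C (aromatic): no H
  1 × C: 3 H
  1 × C: 2 H
  1 × C: no H
  1 × N: 2 H
  1 × O: no H
  Total hydrogens = 11.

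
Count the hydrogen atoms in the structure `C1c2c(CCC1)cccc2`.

12

Hydrogens are implicit in SMILES; fill each atom to its normal valence:
  4 × C: 2 H each → 8
  4 × C (aromatic): 1 H each → 4
  2 × C (aromatic): no H
  Total hydrogens = 12.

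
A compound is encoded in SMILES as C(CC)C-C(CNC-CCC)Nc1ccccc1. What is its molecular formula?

Heavy atoms from the SMILES: 16 C, 2 N.
Implicit hydrogens by atom environment:
  7 × C: 2 H each → 14
  5 × C (aromatic): 1 H each → 5
  2 × C: 3 H each → 6
  2 × N: 1 H each → 2
  1 × C: 1 H
  1 × C (aromatic): no H
  Total hydrogens = 28.
Molecular formula: C16H28N2

C16H28N2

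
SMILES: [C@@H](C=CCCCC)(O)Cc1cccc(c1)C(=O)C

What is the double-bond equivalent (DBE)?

Molecular formula from the SMILES: C16H22O2.
DoU = (2C + 2 + N − H − X)/2 = (2·16 + 2 + 0 − 22 − 0)/2 = 12/2 = 6.
(Structurally: 1 ring(s) + 5 π bond(s) = 6.)

6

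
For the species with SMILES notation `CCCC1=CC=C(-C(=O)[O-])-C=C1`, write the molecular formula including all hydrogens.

C10H11O2-

Heavy atoms from the SMILES: 10 C, 2 O.
Implicit hydrogens by atom environment:
  4 × C (aromatic): 1 H each → 4
  2 × C: 2 H each → 4
  2 × C (aromatic): no H
  1 × C: 3 H
  1 × C: no H
  1 × O: no H
  1 × O (charge -1): no H
  Total hydrogens = 11.
Net charge -1.
Molecular formula: C10H11O2-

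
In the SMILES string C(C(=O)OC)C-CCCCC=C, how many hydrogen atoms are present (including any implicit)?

18

Hydrogens are implicit in SMILES; fill each atom to its normal valence:
  7 × C: 2 H each → 14
  2 × O: no H
  1 × C: 3 H
  1 × C: 1 H
  1 × C: no H
  Total hydrogens = 18.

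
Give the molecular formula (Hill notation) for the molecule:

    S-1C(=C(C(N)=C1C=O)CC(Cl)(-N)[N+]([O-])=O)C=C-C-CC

C12H16ClN3O3S

Heavy atoms from the SMILES: 12 C, 1 Cl, 3 N, 3 O, 1 S.
Implicit hydrogens by atom environment:
  4 × C (aromatic): no H
  3 × C: 2 H each → 6
  3 × C: 1 H each → 3
  2 × N: 2 H each → 4
  2 × O: no H
  1 × C: 3 H
  1 × C: no H
  1 × Cl: no H
  1 × N (charge +1): no H
  1 × O (charge -1): no H
  1 × S (aromatic): no H
  Total hydrogens = 16.
Molecular formula: C12H16ClN3O3S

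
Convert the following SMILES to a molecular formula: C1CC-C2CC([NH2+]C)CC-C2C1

Heavy atoms from the SMILES: 11 C, 1 N.
Implicit hydrogens by atom environment:
  7 × C: 2 H each → 14
  3 × C: 1 H each → 3
  1 × C: 3 H
  1 × N (charge +1): 2 H
  Total hydrogens = 22.
Net charge +1.
Molecular formula: C11H22N+

C11H22N+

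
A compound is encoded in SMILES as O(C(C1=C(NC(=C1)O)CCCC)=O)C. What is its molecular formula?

C10H15NO3

Heavy atoms from the SMILES: 10 C, 1 N, 3 O.
Implicit hydrogens by atom environment:
  3 × C: 2 H each → 6
  3 × C (aromatic): no H
  2 × C: 3 H each → 6
  2 × O: no H
  1 × C (aromatic): 1 H
  1 × C: no H
  1 × N (aromatic): 1 H
  1 × O: 1 H
  Total hydrogens = 15.
Molecular formula: C10H15NO3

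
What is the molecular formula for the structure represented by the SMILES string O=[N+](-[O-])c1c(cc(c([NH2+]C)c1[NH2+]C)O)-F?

Heavy atoms from the SMILES: 8 C, 1 F, 3 N, 3 O.
Implicit hydrogens by atom environment:
  5 × C (aromatic): no H
  2 × C: 3 H each → 6
  2 × N (charge +1): 2 H each → 4
  1 × C (aromatic): 1 H
  1 × F: no H
  1 × N (charge +1): no H
  1 × O: 1 H
  1 × O: no H
  1 × O (charge -1): no H
  Total hydrogens = 12.
Net charge +2.
Molecular formula: [C8H12FN3O3]2+

[C8H12FN3O3]2+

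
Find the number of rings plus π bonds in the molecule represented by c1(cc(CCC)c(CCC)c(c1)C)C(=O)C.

5

Molecular formula from the SMILES: C15H22O.
DoU = (2C + 2 + N − H − X)/2 = (2·15 + 2 + 0 − 22 − 0)/2 = 10/2 = 5.
(Structurally: 1 ring(s) + 4 π bond(s) = 5.)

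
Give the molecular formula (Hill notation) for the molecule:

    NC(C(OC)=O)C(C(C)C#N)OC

Heavy atoms from the SMILES: 8 C, 2 N, 3 O.
Implicit hydrogens by atom environment:
  3 × C: 3 H each → 9
  3 × C: 1 H each → 3
  3 × O: no H
  2 × C: no H
  1 × N: 2 H
  1 × N: no H
  Total hydrogens = 14.
Molecular formula: C8H14N2O3

C8H14N2O3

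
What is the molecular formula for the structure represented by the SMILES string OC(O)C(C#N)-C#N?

C4H4N2O2

Heavy atoms from the SMILES: 4 C, 2 N, 2 O.
Implicit hydrogens by atom environment:
  2 × C: 1 H each → 2
  2 × C: no H
  2 × N: no H
  2 × O: 1 H each → 2
  Total hydrogens = 4.
Molecular formula: C4H4N2O2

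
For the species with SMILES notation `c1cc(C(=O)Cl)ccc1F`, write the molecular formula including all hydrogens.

C7H4ClFO

Heavy atoms from the SMILES: 7 C, 1 Cl, 1 F, 1 O.
Implicit hydrogens by atom environment:
  4 × C (aromatic): 1 H each → 4
  2 × C (aromatic): no H
  1 × C: no H
  1 × Cl: no H
  1 × F: no H
  1 × O: no H
  Total hydrogens = 4.
Molecular formula: C7H4ClFO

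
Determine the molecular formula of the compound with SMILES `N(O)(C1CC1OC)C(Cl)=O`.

C5H8ClNO3

Heavy atoms from the SMILES: 5 C, 1 Cl, 1 N, 3 O.
Implicit hydrogens by atom environment:
  2 × C: 1 H each → 2
  2 × O: no H
  1 × C: 3 H
  1 × C: 2 H
  1 × C: no H
  1 × Cl: no H
  1 × N: no H
  1 × O: 1 H
  Total hydrogens = 8.
Molecular formula: C5H8ClNO3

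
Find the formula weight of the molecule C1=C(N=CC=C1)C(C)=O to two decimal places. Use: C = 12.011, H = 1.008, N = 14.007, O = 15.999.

Molecular formula: C7H7NO.
M = 7×12.011 + 7×1.008 + 1×14.007 + 1×15.999 = 121.14 g/mol.

121.14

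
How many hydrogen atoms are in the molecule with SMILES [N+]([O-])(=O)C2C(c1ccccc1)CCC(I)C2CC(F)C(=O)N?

Hydrogens are implicit in SMILES; fill each atom to its normal valence:
  5 × C: 1 H each → 5
  5 × C (aromatic): 1 H each → 5
  3 × C: 2 H each → 6
  2 × O: no H
  1 × C: no H
  1 × C (aromatic): no H
  1 × F: no H
  1 × I: no H
  1 × N: 2 H
  1 × N (charge +1): no H
  1 × O (charge -1): no H
  Total hydrogens = 18.

18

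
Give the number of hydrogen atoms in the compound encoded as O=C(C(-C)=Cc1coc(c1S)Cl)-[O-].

Hydrogens are implicit in SMILES; fill each atom to its normal valence:
  3 × C (aromatic): no H
  2 × C: no H
  1 × C: 3 H
  1 × C (aromatic): 1 H
  1 × C: 1 H
  1 × Cl: no H
  1 × O (aromatic): no H
  1 × O: no H
  1 × O (charge -1): no H
  1 × S: 1 H
  Total hydrogens = 6.

6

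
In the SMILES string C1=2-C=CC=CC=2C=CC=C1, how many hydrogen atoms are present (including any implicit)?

Hydrogens are implicit in SMILES; fill each atom to its normal valence:
  8 × C (aromatic): 1 H each → 8
  2 × C (aromatic): no H
  Total hydrogens = 8.

8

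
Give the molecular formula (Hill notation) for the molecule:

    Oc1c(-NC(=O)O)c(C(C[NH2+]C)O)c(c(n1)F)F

C9H12F2N3O4+

Heavy atoms from the SMILES: 9 C, 2 F, 3 N, 4 O.
Implicit hydrogens by atom environment:
  5 × C (aromatic): no H
  3 × O: 1 H each → 3
  2 × F: no H
  1 × C: 3 H
  1 × C: 2 H
  1 × C: 1 H
  1 × C: no H
  1 × N (charge +1): 2 H
  1 × N: 1 H
  1 × N (aromatic): no H
  1 × O: no H
  Total hydrogens = 12.
Net charge +1.
Molecular formula: C9H12F2N3O4+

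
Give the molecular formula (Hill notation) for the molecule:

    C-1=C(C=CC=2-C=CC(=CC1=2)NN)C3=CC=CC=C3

Heavy atoms from the SMILES: 16 C, 2 N.
Implicit hydrogens by atom environment:
  11 × C (aromatic): 1 H each → 11
  5 × C (aromatic): no H
  1 × N: 2 H
  1 × N: 1 H
  Total hydrogens = 14.
Molecular formula: C16H14N2

C16H14N2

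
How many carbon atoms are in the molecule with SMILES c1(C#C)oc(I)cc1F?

6

The symbol for carbon appears 6 times in the SMILES. Lowercase c denotes aromatic carbon and counts toward C.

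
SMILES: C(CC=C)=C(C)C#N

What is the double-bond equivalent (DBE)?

4

Molecular formula from the SMILES: C7H9N.
DoU = (2C + 2 + N − H − X)/2 = (2·7 + 2 + 1 − 9 − 0)/2 = 8/2 = 4.
(Structurally: 0 ring(s) + 4 π bond(s) = 4.)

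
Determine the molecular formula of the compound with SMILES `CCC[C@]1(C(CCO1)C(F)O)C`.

C9H17FO2

Heavy atoms from the SMILES: 9 C, 1 F, 2 O.
Implicit hydrogens by atom environment:
  4 × C: 2 H each → 8
  2 × C: 3 H each → 6
  2 × C: 1 H each → 2
  1 × C: no H
  1 × F: no H
  1 × O: 1 H
  1 × O: no H
  Total hydrogens = 17.
Molecular formula: C9H17FO2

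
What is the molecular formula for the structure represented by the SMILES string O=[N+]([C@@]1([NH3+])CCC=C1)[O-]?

C5H9N2O2+

Heavy atoms from the SMILES: 5 C, 2 N, 2 O.
Implicit hydrogens by atom environment:
  2 × C: 2 H each → 4
  2 × C: 1 H each → 2
  1 × C: no H
  1 × N (charge +1): 3 H
  1 × N (charge +1): no H
  1 × O: no H
  1 × O (charge -1): no H
  Total hydrogens = 9.
Net charge +1.
Molecular formula: C5H9N2O2+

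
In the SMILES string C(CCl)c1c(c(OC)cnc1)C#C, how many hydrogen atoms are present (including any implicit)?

10

Hydrogens are implicit in SMILES; fill each atom to its normal valence:
  3 × C (aromatic): no H
  2 × C: 2 H each → 4
  2 × C (aromatic): 1 H each → 2
  1 × C: 3 H
  1 × C: 1 H
  1 × C: no H
  1 × Cl: no H
  1 × N (aromatic): no H
  1 × O: no H
  Total hydrogens = 10.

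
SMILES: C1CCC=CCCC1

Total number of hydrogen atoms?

Hydrogens are implicit in SMILES; fill each atom to its normal valence:
  6 × C: 2 H each → 12
  2 × C: 1 H each → 2
  Total hydrogens = 14.

14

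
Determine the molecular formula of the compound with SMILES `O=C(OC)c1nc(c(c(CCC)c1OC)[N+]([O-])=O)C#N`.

C12H13N3O5

Heavy atoms from the SMILES: 12 C, 3 N, 5 O.
Implicit hydrogens by atom environment:
  5 × C (aromatic): no H
  4 × O: no H
  3 × C: 3 H each → 9
  2 × C: 2 H each → 4
  2 × C: no H
  1 × N (aromatic): no H
  1 × N: no H
  1 × N (charge +1): no H
  1 × O (charge -1): no H
  Total hydrogens = 13.
Molecular formula: C12H13N3O5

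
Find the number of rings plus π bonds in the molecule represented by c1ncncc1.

4

Molecular formula from the SMILES: C4H4N2.
DoU = (2C + 2 + N − H − X)/2 = (2·4 + 2 + 2 − 4 − 0)/2 = 8/2 = 4.
(Structurally: 1 ring(s) + 3 π bond(s) = 4.)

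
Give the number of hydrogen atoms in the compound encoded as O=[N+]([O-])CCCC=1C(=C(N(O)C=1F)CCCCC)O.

19

Hydrogens are implicit in SMILES; fill each atom to its normal valence:
  7 × C: 2 H each → 14
  4 × C (aromatic): no H
  2 × O: 1 H each → 2
  1 × C: 3 H
  1 × F: no H
  1 × N (aromatic): no H
  1 × N (charge +1): no H
  1 × O: no H
  1 × O (charge -1): no H
  Total hydrogens = 19.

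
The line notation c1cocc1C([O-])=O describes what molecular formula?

Heavy atoms from the SMILES: 5 C, 3 O.
Implicit hydrogens by atom environment:
  3 × C (aromatic): 1 H each → 3
  1 × C (aromatic): no H
  1 × C: no H
  1 × O (aromatic): no H
  1 × O: no H
  1 × O (charge -1): no H
  Total hydrogens = 3.
Net charge -1.
Molecular formula: C5H3O3-

C5H3O3-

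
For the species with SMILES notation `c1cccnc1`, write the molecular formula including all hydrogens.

Heavy atoms from the SMILES: 5 C, 1 N.
Implicit hydrogens by atom environment:
  5 × C (aromatic): 1 H each → 5
  1 × N (aromatic): no H
  Total hydrogens = 5.
Molecular formula: C5H5N

C5H5N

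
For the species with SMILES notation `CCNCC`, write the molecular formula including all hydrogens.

Heavy atoms from the SMILES: 4 C, 1 N.
Implicit hydrogens by atom environment:
  2 × C: 3 H each → 6
  2 × C: 2 H each → 4
  1 × N: 1 H
  Total hydrogens = 11.
Molecular formula: C4H11N

C4H11N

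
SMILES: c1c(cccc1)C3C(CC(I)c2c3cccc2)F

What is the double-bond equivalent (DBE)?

9

Molecular formula from the SMILES: C16H14FI.
DoU = (2C + 2 + N − H − X)/2 = (2·16 + 2 + 0 − 14 − 2)/2 = 18/2 = 9.
(Structurally: 3 ring(s) + 6 π bond(s) = 9.)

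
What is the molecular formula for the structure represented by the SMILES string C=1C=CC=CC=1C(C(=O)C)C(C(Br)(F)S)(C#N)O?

C12H11BrFNO2S

Heavy atoms from the SMILES: 1 Br, 12 C, 1 F, 1 N, 2 O, 1 S.
Implicit hydrogens by atom environment:
  5 × C (aromatic): 1 H each → 5
  4 × C: no H
  1 × Br: no H
  1 × C: 3 H
  1 × C: 1 H
  1 × C (aromatic): no H
  1 × F: no H
  1 × N: no H
  1 × O: 1 H
  1 × O: no H
  1 × S: 1 H
  Total hydrogens = 11.
Molecular formula: C12H11BrFNO2S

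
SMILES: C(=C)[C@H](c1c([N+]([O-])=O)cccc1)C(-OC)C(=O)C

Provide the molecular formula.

Heavy atoms from the SMILES: 13 C, 1 N, 4 O.
Implicit hydrogens by atom environment:
  4 × C (aromatic): 1 H each → 4
  3 × C: 1 H each → 3
  3 × O: no H
  2 × C: 3 H each → 6
  2 × C (aromatic): no H
  1 × C: 2 H
  1 × C: no H
  1 × N (charge +1): no H
  1 × O (charge -1): no H
  Total hydrogens = 15.
Molecular formula: C13H15NO4

C13H15NO4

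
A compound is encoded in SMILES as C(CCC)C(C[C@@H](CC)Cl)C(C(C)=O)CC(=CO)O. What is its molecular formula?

C15H27ClO3

Heavy atoms from the SMILES: 15 C, 1 Cl, 3 O.
Implicit hydrogens by atom environment:
  6 × C: 2 H each → 12
  4 × C: 1 H each → 4
  3 × C: 3 H each → 9
  2 × C: no H
  2 × O: 1 H each → 2
  1 × Cl: no H
  1 × O: no H
  Total hydrogens = 27.
Molecular formula: C15H27ClO3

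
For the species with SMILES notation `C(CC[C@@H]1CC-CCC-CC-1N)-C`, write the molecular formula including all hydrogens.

Heavy atoms from the SMILES: 12 C, 1 N.
Implicit hydrogens by atom environment:
  9 × C: 2 H each → 18
  2 × C: 1 H each → 2
  1 × C: 3 H
  1 × N: 2 H
  Total hydrogens = 25.
Molecular formula: C12H25N

C12H25N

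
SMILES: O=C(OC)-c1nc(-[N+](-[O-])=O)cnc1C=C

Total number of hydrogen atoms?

Hydrogens are implicit in SMILES; fill each atom to its normal valence:
  3 × C (aromatic): no H
  3 × O: no H
  2 × N (aromatic): no H
  1 × C: 3 H
  1 × C: 2 H
  1 × C (aromatic): 1 H
  1 × C: 1 H
  1 × C: no H
  1 × N (charge +1): no H
  1 × O (charge -1): no H
  Total hydrogens = 7.

7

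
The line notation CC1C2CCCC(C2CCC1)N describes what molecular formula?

C11H21N

Heavy atoms from the SMILES: 11 C, 1 N.
Implicit hydrogens by atom environment:
  6 × C: 2 H each → 12
  4 × C: 1 H each → 4
  1 × C: 3 H
  1 × N: 2 H
  Total hydrogens = 21.
Molecular formula: C11H21N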